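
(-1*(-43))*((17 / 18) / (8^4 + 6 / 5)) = 3655 / 368748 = 0.01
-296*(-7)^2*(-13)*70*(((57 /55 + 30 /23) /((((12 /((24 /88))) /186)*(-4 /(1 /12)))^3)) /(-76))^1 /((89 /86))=268.31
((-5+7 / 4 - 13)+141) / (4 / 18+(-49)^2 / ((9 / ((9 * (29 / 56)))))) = 8982 / 89539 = 0.10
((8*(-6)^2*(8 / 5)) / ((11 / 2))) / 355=4608 / 19525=0.24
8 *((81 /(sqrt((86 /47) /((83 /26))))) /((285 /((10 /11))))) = 216 *sqrt(2180659) /116831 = 2.73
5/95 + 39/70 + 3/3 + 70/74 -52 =-2433153/49210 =-49.44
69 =69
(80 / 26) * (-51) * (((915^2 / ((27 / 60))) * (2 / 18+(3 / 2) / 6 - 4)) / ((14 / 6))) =41433335000 / 91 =455311373.63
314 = 314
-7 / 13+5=58 / 13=4.46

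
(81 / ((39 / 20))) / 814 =270 / 5291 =0.05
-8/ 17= -0.47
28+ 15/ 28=799/ 28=28.54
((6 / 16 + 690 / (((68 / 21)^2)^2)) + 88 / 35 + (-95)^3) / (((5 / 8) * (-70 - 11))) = 35644896931789 / 2104729200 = 16935.62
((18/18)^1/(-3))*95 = -95/3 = -31.67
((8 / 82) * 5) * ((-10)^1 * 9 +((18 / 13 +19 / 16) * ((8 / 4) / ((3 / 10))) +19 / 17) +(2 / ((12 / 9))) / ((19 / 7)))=-17933665 / 516477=-34.72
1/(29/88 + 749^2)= 88/49368117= 0.00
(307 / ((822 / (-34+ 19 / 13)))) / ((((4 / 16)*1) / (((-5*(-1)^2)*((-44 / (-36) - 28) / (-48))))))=17386945 / 128232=135.59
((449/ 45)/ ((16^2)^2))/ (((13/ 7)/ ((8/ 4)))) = 3143/ 19169280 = 0.00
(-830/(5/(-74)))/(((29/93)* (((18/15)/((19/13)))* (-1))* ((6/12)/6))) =-217058280/377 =-575751.41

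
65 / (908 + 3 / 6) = 130 / 1817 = 0.07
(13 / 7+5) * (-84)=-576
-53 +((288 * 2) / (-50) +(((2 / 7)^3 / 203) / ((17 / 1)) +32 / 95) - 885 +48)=-901.18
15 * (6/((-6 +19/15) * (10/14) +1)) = -37.80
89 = 89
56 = 56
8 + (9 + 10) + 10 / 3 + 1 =94 / 3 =31.33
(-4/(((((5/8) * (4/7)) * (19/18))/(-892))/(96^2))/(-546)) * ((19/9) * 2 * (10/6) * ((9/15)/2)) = -21921792/65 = -337258.34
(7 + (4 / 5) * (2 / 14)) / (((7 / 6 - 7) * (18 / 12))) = -996 / 1225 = -0.81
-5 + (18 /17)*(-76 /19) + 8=-21 /17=-1.24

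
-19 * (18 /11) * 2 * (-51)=34884 /11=3171.27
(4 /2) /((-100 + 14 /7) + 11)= -2 /87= -0.02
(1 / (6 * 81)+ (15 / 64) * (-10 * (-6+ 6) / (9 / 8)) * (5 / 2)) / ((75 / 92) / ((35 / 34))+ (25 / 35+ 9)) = 161 / 822069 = 0.00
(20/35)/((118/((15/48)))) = 5/3304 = 0.00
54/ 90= 3/ 5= 0.60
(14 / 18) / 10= 7 / 90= 0.08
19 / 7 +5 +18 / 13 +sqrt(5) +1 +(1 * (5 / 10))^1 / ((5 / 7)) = sqrt(5) +9827 / 910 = 13.03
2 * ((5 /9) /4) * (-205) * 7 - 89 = -8777 /18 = -487.61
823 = 823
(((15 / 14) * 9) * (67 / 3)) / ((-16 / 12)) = -9045 / 56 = -161.52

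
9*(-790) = -7110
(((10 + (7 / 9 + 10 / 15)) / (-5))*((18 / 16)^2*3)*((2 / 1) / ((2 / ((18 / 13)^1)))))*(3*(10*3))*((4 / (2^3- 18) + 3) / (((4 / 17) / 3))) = -35900.97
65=65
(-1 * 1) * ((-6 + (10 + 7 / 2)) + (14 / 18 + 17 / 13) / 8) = -908 / 117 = -7.76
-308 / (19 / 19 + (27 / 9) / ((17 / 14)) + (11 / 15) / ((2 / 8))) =-78540 / 1633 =-48.10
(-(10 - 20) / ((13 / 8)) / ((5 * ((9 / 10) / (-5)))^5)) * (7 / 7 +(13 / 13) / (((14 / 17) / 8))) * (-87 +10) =8597.81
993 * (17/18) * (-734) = -2065109/3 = -688369.67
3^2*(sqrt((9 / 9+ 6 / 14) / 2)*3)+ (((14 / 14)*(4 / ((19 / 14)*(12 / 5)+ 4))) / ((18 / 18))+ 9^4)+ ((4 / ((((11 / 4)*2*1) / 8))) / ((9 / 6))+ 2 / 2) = 27*sqrt(35) / 7+ 27519908 / 4191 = 6589.25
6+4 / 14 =44 / 7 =6.29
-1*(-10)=10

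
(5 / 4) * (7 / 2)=35 / 8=4.38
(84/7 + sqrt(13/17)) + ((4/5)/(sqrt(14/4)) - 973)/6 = -149.22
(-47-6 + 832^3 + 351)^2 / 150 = 165848066019601778 / 75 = 2211307546928023.71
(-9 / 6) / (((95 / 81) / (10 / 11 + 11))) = -31833 / 2090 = -15.23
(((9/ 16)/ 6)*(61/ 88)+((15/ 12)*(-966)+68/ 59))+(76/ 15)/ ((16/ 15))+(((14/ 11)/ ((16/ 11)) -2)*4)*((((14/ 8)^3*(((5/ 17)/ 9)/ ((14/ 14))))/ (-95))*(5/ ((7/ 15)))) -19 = -65494509331/ 53664512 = -1220.44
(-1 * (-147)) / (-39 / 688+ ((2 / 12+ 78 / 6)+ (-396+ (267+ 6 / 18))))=-33712 / 26501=-1.27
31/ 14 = 2.21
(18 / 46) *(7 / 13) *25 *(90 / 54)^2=4375 / 299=14.63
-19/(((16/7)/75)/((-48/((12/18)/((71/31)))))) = 6374025/62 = 102806.85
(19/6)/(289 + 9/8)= 76/6963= 0.01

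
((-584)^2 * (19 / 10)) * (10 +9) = 61560608 / 5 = 12312121.60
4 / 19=0.21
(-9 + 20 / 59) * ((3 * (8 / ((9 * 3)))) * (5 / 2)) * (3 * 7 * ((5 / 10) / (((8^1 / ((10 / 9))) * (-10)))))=17885 / 6372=2.81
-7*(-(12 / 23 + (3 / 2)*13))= 6447 / 46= 140.15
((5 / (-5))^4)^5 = 1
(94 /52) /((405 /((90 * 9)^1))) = 47 /13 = 3.62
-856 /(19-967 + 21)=856 /927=0.92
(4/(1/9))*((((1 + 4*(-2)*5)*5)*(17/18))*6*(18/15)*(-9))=429624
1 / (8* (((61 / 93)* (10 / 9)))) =837 / 4880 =0.17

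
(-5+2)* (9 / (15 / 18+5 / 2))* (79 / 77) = -6399 / 770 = -8.31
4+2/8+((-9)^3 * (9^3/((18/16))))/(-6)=314945/4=78736.25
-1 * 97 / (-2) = 97 / 2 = 48.50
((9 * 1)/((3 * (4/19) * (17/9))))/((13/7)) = 3591/884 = 4.06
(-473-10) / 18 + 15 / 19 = -2969 / 114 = -26.04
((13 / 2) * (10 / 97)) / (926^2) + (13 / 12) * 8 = 2162554667 / 249525516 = 8.67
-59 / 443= -0.13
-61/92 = -0.66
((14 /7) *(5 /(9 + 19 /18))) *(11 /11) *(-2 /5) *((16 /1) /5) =-1152 /905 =-1.27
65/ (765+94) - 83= -71232/ 859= -82.92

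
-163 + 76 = -87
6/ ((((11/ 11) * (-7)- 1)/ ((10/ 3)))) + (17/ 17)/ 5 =-23/ 10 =-2.30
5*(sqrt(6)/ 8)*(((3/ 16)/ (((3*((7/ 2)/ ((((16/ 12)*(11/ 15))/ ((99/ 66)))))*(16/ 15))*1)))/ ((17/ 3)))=55*sqrt(6)/ 45696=0.00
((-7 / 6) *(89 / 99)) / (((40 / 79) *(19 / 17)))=-836689 / 451440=-1.85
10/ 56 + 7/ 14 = 19/ 28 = 0.68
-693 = -693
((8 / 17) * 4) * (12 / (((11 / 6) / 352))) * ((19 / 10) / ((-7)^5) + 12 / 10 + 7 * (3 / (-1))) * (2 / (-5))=49070481408 / 1428595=34348.77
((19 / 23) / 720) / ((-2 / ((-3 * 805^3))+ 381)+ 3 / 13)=1120435225 / 372290051449248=0.00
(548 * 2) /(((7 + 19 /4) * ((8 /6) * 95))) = 3288 /4465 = 0.74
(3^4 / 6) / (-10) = -27 / 20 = -1.35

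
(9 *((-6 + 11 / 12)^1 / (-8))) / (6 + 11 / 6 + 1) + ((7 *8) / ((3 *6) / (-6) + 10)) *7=48037 / 848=56.65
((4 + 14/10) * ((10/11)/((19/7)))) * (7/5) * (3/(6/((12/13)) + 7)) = 588/1045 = 0.56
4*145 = 580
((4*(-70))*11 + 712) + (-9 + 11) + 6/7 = -16556/7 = -2365.14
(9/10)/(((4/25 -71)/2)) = -45/1771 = -0.03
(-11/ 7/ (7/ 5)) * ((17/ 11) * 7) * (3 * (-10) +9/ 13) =32385/ 91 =355.88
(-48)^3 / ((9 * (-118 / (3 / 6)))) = 3072 / 59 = 52.07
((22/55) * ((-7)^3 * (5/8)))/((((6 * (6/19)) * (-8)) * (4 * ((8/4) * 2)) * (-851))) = -6517/15685632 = -0.00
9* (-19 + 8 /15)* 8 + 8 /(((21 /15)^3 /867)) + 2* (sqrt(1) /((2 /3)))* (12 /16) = 8234379 /6860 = 1200.35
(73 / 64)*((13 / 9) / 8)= 949 / 4608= 0.21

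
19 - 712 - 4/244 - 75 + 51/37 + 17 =-1691933/2257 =-749.64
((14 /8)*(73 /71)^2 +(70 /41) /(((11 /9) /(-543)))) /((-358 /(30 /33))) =34405395535 /17906015116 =1.92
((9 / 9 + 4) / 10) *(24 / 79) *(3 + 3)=72 / 79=0.91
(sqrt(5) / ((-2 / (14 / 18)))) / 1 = -7 *sqrt(5) / 18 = -0.87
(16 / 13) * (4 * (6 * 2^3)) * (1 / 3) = 1024 / 13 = 78.77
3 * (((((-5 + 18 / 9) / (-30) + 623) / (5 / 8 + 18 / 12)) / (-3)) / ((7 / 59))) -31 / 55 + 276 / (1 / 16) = 1943.98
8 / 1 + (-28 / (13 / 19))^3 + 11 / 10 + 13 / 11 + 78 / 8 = -33115446781 / 483340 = -68513.77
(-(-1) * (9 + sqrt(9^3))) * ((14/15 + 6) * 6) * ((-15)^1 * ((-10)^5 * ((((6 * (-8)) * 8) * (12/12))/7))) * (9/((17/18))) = -139744051200000/119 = -1174319757983.19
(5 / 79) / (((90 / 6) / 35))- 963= -228196 / 237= -962.85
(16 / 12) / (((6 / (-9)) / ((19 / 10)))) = -19 / 5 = -3.80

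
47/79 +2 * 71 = 11265/79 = 142.59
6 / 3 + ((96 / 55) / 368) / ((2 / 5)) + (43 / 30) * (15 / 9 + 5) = 26339 / 2277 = 11.57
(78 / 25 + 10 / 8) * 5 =437 / 20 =21.85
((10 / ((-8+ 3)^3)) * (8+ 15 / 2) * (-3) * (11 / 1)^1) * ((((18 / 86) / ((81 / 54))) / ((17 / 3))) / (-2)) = -9207 / 18275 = -0.50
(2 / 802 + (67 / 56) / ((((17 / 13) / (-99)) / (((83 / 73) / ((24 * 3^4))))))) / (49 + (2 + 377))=-303873287 / 2576331249408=-0.00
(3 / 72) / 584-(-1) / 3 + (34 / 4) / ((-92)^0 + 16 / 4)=142501 / 70080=2.03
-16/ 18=-8/ 9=-0.89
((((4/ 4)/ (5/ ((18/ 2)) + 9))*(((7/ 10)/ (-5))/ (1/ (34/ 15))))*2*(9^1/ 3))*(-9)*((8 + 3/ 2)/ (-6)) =-2.84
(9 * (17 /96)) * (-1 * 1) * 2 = -3.19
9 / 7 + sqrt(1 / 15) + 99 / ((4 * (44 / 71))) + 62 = sqrt(15) / 15 + 11561 / 112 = 103.48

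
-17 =-17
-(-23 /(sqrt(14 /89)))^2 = -47081 /14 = -3362.93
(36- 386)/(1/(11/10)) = -385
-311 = -311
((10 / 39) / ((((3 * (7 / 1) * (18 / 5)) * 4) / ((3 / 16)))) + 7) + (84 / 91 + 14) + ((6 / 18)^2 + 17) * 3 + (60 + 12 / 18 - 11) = 19329433 / 157248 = 122.92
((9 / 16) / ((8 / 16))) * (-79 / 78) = -237 / 208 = -1.14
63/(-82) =-63/82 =-0.77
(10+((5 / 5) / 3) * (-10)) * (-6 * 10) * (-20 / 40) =200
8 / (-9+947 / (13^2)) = -676 / 287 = -2.36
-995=-995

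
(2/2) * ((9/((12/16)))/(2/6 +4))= 36/13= 2.77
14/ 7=2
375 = 375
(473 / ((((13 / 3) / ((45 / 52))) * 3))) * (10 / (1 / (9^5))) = 6284289825 / 338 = 18592573.45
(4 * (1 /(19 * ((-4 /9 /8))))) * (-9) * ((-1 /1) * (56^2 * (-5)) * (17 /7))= 24675840 /19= 1298728.42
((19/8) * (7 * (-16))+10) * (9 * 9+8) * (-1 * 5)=113920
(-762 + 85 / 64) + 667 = -5995 / 64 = -93.67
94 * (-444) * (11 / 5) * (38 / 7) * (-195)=680380272 / 7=97197181.71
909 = 909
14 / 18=7 / 9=0.78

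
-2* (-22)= 44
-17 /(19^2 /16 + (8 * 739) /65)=-0.15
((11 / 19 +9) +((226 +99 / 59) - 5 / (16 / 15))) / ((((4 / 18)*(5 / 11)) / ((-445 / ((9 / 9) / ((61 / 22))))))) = -203817065265 / 71744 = -2840893.53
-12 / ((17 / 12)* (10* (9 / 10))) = -16 / 17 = -0.94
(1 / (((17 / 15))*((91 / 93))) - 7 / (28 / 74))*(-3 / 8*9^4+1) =1071284075 / 24752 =43280.71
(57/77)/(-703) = -3/2849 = -0.00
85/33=2.58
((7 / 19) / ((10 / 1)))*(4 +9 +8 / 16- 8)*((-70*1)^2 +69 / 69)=377377 / 380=993.10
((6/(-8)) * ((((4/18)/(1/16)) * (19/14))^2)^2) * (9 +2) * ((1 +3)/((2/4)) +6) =-46973943808/750141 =-62620.15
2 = 2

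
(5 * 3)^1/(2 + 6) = 15/8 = 1.88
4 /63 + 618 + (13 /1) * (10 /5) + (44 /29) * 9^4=19363796 /1827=10598.68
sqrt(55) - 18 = -10.58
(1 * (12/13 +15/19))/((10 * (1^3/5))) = 423/494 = 0.86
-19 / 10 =-1.90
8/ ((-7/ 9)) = -72/ 7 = -10.29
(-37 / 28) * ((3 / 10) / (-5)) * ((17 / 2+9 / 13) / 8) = 26529 / 291200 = 0.09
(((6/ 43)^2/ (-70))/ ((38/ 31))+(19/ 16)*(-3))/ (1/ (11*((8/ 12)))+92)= -0.04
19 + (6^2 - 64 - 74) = -83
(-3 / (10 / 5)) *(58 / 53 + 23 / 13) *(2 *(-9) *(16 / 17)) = 852336 / 11713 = 72.77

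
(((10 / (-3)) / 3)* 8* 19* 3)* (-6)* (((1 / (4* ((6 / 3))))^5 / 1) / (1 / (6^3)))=2565 / 128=20.04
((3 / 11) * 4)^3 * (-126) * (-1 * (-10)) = -2177280 / 1331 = -1635.82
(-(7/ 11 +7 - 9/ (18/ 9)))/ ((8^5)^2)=-69/ 23622320128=-0.00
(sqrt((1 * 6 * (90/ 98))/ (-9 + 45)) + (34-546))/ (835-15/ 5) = -8/ 13 + sqrt(30)/ 11648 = -0.61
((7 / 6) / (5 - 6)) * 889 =-6223 / 6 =-1037.17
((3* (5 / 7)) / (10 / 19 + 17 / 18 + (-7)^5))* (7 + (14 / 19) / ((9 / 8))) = -5610 / 5747491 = -0.00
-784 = -784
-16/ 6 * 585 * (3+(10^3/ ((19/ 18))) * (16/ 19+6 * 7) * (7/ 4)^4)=-214376475105/ 361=-593840651.26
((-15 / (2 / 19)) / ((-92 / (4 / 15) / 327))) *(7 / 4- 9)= -180177 / 184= -979.22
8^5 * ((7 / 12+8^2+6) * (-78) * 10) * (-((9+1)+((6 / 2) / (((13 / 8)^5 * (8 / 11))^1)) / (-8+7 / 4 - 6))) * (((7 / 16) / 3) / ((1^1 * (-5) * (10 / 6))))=-44950611267584 / 142805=-314769169.62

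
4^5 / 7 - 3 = 1003 / 7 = 143.29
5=5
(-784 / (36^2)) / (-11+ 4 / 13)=637 / 11259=0.06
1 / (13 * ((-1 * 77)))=-1 / 1001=-0.00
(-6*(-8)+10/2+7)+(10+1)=71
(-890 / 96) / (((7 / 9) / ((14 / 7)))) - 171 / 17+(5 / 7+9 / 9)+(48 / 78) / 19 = -1080031 / 33592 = -32.15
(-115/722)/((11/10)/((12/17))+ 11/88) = -3450/36461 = -0.09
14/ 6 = 7/ 3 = 2.33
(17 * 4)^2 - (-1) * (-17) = 4607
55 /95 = 11 /19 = 0.58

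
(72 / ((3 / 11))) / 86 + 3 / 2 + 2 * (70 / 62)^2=588373 / 82646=7.12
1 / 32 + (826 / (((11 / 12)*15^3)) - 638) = -252529897 / 396000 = -637.70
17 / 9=1.89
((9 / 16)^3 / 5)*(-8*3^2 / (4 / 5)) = -6561 / 2048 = -3.20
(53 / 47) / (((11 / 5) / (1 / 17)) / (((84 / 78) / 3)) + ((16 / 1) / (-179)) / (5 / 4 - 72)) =187937470 / 17363961107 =0.01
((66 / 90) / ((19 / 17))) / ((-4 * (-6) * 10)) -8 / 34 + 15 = 17171579 / 1162800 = 14.77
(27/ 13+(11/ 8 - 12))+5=-369/ 104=-3.55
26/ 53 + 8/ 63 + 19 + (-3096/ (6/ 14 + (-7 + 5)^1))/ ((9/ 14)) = 113284901/ 36729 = 3084.34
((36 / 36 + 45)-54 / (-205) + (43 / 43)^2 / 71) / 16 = 673569 / 232880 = 2.89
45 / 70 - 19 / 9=-185 / 126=-1.47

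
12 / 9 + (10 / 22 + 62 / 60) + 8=3571 / 330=10.82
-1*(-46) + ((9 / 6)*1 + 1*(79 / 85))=8233 / 170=48.43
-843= -843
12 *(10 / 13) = 120 / 13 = 9.23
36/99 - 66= -722/11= -65.64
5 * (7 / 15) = 2.33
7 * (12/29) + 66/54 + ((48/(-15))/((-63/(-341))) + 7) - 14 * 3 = -440324/9135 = -48.20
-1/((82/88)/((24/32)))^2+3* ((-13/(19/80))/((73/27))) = -143117883/2331547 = -61.38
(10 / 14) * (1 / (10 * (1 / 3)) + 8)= 83 / 14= 5.93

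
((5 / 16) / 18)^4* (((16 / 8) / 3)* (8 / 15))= 125 / 3869835264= 0.00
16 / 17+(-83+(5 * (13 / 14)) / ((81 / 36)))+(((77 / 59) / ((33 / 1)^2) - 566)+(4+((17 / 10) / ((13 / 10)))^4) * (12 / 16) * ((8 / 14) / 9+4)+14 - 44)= -1857286442978 / 2836021617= -654.89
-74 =-74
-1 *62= -62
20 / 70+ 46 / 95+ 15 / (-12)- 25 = -67777 / 2660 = -25.48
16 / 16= 1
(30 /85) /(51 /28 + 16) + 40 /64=43759 /67864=0.64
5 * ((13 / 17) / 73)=0.05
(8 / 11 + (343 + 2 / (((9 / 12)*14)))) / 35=15889 / 1617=9.83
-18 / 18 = -1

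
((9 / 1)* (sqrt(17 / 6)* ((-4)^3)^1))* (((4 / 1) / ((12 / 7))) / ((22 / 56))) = -6272* sqrt(102) / 11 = -5758.55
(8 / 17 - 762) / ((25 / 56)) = -724976 / 425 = -1705.83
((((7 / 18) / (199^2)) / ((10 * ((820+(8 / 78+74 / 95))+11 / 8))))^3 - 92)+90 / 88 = -90.98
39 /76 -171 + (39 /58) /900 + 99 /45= -55635383 /330600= -168.29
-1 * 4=-4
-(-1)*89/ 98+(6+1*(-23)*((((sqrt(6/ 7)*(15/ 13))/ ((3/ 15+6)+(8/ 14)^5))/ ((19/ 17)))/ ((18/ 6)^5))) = 677/ 98-23469775*sqrt(42)/ 10526422959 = 6.89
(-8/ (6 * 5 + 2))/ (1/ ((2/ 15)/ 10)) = -1/ 300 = -0.00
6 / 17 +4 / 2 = 40 / 17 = 2.35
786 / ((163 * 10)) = 393 / 815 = 0.48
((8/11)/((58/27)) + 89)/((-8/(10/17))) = -142495/21692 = -6.57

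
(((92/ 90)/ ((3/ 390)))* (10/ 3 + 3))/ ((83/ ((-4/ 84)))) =-22724/ 47061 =-0.48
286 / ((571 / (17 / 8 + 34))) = 41327 / 2284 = 18.09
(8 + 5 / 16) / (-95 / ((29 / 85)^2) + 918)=111853 / 1370608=0.08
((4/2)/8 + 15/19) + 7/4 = 53/19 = 2.79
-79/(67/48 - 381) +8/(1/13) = 1898776/18221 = 104.21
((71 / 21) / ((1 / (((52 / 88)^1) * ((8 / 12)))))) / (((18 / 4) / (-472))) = -139.70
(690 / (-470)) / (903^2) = -23 / 12774741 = -0.00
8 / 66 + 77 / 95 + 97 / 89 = 564064 / 279015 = 2.02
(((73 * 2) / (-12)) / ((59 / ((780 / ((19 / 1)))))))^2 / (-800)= -900601 / 10053128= -0.09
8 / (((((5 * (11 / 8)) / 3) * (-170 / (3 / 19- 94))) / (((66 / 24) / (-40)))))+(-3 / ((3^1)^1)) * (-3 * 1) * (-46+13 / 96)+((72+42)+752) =940929707 / 1292000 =728.27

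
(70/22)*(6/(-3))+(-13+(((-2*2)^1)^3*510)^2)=11719065387/11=1065369580.64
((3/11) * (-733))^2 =4835601/121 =39963.64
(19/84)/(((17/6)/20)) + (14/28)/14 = 111/68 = 1.63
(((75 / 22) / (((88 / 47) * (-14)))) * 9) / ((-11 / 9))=285525 / 298144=0.96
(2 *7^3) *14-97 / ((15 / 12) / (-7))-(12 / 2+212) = 49646 / 5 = 9929.20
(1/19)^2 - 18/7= -6491/2527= -2.57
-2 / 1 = -2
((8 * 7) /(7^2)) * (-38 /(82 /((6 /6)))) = -152 /287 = -0.53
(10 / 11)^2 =100 / 121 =0.83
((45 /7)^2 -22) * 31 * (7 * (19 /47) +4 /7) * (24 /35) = 788411592 /564235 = 1397.31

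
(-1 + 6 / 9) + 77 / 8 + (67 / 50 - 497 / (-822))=11.24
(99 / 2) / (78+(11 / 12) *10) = 297 / 523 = 0.57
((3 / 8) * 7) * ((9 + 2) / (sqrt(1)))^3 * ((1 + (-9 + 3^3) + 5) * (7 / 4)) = 586971 / 4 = 146742.75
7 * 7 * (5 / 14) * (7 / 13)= 245 / 26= 9.42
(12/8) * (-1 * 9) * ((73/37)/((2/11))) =-21681/148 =-146.49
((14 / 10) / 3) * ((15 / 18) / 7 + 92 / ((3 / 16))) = 6871 / 30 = 229.03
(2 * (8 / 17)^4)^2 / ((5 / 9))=0.02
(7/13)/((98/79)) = 79/182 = 0.43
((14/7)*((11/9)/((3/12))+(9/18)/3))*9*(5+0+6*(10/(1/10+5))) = 25935/17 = 1525.59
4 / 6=2 / 3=0.67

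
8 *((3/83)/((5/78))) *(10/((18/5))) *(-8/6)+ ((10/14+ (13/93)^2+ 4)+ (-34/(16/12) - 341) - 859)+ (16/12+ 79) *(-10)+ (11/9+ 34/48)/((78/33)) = -710742122569/348404784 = -2039.99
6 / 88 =3 / 44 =0.07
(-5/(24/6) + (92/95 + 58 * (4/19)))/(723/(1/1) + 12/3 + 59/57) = 13599/829960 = 0.02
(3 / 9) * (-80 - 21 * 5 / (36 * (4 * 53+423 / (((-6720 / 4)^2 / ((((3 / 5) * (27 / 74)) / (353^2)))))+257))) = -1627590073315713680 / 61029883510882263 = -26.67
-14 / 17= -0.82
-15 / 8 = -1.88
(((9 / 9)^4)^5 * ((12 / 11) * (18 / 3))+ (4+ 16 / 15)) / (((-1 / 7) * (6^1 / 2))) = -13412 / 495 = -27.09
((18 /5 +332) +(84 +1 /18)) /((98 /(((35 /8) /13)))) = 37769 /26208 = 1.44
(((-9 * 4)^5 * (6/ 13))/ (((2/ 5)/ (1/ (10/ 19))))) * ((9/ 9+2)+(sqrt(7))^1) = -5169858048/ 13 - 1723286016 * sqrt(7)/ 13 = -748403406.47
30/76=15/38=0.39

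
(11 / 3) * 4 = 44 / 3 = 14.67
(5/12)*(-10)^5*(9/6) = -62500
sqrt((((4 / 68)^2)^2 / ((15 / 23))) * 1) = sqrt(345) / 4335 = 0.00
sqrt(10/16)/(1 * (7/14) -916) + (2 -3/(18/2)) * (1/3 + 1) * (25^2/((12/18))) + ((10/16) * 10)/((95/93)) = 2089.45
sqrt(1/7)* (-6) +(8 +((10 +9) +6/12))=55/2-6* sqrt(7)/7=25.23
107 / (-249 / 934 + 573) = 99938 / 534933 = 0.19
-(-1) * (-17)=-17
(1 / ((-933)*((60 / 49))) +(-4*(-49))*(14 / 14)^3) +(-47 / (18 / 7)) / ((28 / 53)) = 6023519 / 37320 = 161.40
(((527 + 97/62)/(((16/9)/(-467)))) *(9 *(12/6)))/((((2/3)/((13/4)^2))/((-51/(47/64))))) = 32053077149769/11656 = 2749920826.16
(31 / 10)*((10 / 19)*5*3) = 465 / 19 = 24.47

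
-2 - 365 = -367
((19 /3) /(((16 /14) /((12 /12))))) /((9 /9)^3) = 133 /24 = 5.54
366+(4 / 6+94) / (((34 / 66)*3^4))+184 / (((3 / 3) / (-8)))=-1519838 / 1377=-1103.73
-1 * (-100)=100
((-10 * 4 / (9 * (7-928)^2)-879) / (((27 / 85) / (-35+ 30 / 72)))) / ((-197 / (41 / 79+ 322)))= -670127652539193275 / 4277180597292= -156675.09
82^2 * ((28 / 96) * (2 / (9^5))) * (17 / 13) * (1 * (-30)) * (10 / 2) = -10001950 / 767637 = -13.03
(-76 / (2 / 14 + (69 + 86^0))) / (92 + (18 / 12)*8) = -133 / 12766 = -0.01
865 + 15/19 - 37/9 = 147347/171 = 861.68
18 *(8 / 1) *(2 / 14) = 144 / 7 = 20.57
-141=-141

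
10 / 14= 5 / 7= 0.71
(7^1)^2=49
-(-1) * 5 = 5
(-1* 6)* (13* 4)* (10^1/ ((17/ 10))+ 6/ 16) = -33189/ 17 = -1952.29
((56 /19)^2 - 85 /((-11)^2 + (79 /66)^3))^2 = 1148652298059904576 /17973212134795681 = 63.91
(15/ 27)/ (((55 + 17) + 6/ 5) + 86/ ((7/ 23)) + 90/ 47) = 8225/ 5295546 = 0.00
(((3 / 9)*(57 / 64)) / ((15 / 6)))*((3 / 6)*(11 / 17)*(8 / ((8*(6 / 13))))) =2717 / 32640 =0.08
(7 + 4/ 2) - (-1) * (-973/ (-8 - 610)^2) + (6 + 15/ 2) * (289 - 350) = -311078071/ 381924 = -814.50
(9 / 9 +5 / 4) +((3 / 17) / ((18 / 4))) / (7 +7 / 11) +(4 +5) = 48217 / 4284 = 11.26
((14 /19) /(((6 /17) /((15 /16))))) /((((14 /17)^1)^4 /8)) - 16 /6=19629503 /625632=31.38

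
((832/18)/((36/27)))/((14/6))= 104/7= 14.86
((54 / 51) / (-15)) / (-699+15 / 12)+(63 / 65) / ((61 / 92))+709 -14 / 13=133454717849 / 188127355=709.38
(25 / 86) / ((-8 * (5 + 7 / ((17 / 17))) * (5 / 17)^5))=-1419857 / 1032000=-1.38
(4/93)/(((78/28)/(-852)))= -15904/1209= -13.15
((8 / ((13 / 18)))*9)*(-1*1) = -1296 / 13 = -99.69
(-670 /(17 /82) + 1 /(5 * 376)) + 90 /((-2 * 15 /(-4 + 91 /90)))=-61800365 /19176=-3222.80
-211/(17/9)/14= -1899/238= -7.98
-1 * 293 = -293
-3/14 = -0.21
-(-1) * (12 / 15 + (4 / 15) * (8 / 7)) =116 / 105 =1.10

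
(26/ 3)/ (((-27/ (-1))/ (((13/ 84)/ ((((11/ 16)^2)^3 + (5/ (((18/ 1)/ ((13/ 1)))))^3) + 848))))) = 4253024256/ 76641337846087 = 0.00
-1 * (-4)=4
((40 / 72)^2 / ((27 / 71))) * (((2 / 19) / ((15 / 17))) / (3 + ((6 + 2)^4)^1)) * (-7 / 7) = -12070 / 510977241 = -0.00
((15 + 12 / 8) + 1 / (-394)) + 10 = 5220 / 197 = 26.50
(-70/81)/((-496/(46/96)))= 805/964224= 0.00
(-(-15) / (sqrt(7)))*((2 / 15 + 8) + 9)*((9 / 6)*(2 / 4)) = 771*sqrt(7) / 28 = 72.85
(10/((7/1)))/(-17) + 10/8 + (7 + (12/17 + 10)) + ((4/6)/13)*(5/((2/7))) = 366997/18564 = 19.77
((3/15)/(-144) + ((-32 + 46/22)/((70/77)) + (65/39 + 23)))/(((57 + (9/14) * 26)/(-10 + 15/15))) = 41503/41280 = 1.01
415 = 415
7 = 7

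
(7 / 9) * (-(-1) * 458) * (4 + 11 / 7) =5954 / 3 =1984.67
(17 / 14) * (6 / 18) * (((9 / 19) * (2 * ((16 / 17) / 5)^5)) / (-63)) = -1048576 / 728981728125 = -0.00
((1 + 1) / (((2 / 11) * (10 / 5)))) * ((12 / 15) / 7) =22 / 35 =0.63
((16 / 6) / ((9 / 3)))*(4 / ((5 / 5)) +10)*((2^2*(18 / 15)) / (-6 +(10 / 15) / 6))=-10.14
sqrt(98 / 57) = 7 * sqrt(114) / 57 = 1.31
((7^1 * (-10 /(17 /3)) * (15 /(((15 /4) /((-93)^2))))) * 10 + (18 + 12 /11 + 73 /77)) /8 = -534200.44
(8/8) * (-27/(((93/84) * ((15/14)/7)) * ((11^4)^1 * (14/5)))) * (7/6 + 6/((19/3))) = -70854/8623549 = -0.01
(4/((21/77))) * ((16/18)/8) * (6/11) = 8/9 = 0.89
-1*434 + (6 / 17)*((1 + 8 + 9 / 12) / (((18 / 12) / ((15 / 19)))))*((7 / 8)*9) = -1084601 / 2584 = -419.74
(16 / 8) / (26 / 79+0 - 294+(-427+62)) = -158 / 52035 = -0.00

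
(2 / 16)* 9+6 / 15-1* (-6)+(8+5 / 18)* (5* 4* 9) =59901 / 40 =1497.52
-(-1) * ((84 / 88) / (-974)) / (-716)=21 / 15342448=0.00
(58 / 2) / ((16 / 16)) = 29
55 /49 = 1.12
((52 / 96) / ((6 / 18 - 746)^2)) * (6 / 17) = 117 / 340283492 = 0.00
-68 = -68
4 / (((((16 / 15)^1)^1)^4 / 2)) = 50625 / 8192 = 6.18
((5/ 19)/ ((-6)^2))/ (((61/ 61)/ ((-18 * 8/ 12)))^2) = 20/ 19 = 1.05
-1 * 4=-4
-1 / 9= -0.11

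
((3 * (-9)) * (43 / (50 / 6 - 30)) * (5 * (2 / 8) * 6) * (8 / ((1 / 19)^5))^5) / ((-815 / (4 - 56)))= 63737449902675583275370664284712733966336 / 815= 78205460003282924264258480000000000000.00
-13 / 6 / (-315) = 13 / 1890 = 0.01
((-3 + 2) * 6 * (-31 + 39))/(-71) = 0.68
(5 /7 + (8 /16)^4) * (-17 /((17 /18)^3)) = -63423 /4046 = -15.68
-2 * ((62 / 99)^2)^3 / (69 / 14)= -0.02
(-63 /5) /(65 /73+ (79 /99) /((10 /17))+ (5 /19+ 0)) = -17301438 /3446741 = -5.02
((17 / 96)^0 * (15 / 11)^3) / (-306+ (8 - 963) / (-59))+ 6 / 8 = 67479807 / 91035076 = 0.74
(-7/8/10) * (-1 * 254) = 889/40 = 22.22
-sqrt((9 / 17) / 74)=-3 * sqrt(1258) / 1258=-0.08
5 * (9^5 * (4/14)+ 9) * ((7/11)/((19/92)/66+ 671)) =80.04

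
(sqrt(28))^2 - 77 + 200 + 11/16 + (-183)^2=538251/16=33640.69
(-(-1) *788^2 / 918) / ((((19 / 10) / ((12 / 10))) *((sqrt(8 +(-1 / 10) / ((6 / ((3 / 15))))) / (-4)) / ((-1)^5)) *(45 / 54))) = 19870208 *sqrt(7197) / 2324631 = 725.14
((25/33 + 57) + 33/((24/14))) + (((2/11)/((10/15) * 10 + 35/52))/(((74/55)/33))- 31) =52136065/1118436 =46.62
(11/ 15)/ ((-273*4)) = -11/ 16380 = -0.00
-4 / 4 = -1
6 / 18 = 1 / 3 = 0.33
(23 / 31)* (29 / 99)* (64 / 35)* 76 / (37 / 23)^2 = 1716228352 / 147051135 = 11.67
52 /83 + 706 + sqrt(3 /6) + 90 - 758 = sqrt(2) /2 + 3206 /83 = 39.33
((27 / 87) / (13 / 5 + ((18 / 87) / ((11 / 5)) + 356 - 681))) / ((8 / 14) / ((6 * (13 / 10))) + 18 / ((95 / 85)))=-2567565 / 43140397604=-0.00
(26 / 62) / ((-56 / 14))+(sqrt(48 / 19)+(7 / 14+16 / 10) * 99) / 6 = 2 * sqrt(57) / 57+10709 / 310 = 34.81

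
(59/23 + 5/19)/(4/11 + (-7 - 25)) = -1133/12673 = -0.09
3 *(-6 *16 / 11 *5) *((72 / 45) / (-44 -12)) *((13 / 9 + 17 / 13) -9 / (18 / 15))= -17.76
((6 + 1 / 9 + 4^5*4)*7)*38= 9820454 / 9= 1091161.56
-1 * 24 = -24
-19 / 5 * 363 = -6897 / 5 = -1379.40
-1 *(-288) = 288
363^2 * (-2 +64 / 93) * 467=-2502469002 / 31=-80724806.52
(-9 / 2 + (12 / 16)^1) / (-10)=3 / 8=0.38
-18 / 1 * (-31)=558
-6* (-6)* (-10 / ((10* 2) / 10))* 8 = -1440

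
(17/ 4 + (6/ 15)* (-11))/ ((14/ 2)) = -3/ 140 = -0.02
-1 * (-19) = 19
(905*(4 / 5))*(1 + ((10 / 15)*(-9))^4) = 939028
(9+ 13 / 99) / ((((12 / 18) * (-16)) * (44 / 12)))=-113 / 484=-0.23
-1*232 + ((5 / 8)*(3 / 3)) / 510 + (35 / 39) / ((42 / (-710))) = -247.17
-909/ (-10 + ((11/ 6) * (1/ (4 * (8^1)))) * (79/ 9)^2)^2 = -219855015936/ 7546223161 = -29.13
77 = 77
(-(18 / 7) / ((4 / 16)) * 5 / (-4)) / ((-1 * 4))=-45 / 14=-3.21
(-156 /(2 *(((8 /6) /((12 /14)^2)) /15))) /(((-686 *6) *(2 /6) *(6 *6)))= 1755 /134456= 0.01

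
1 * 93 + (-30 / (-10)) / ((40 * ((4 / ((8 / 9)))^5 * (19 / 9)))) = 19322149 / 207765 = 93.00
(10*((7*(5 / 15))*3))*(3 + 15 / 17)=4620 / 17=271.76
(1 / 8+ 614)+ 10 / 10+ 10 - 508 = 937 / 8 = 117.12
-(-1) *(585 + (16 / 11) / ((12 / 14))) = 586.70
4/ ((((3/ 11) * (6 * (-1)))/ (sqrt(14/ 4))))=-11 * sqrt(14)/ 9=-4.57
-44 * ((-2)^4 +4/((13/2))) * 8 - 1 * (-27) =-75681/13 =-5821.62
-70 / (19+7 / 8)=-3.52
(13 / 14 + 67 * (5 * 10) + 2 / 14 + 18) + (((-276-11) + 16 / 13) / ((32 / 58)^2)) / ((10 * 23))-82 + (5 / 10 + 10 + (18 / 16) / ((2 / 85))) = 3580592903 / 1071616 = 3341.30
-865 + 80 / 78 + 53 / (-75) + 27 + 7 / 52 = -3266431 / 3900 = -837.55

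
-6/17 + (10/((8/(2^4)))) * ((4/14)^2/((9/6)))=1838/2499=0.74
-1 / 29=-0.03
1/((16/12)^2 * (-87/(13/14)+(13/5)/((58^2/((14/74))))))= -18203445/3032035748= -0.01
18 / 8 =9 / 4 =2.25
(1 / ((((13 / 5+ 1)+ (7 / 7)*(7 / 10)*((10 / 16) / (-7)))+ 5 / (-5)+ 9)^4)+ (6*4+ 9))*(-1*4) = -95803522617412 / 725783021041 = -132.00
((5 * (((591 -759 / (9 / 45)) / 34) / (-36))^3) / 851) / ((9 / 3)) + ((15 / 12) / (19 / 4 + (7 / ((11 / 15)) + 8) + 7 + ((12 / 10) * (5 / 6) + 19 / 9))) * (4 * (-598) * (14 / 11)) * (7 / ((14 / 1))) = -75561293693875 / 1287703156296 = -58.68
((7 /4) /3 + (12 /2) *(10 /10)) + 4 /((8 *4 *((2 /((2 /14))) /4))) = 139 /21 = 6.62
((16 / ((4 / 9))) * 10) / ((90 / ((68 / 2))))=136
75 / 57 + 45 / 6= 335 / 38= 8.82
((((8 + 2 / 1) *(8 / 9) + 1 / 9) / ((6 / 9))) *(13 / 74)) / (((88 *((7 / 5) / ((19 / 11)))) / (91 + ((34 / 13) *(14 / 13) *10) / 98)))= 277002045 / 91259168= 3.04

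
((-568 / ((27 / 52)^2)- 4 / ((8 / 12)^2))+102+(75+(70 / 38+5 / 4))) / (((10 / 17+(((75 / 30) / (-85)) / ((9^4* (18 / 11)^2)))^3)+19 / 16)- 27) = 76.74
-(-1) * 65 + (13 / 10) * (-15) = 91 / 2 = 45.50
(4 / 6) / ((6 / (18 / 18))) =1 / 9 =0.11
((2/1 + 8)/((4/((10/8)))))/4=25/32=0.78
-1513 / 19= -79.63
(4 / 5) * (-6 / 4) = -6 / 5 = -1.20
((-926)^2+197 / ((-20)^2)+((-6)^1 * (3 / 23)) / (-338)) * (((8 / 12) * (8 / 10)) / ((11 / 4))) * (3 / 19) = 140337310962 / 5344625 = 26257.65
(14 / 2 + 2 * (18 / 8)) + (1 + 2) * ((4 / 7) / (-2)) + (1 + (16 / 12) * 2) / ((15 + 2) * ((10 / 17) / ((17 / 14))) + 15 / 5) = 87995 / 8022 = 10.97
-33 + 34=1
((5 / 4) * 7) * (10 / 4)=175 / 8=21.88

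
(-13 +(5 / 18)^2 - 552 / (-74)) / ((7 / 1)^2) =-65495 / 587412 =-0.11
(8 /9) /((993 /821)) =6568 /8937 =0.73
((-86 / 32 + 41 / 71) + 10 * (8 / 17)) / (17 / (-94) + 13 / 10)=11780785 / 5079056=2.32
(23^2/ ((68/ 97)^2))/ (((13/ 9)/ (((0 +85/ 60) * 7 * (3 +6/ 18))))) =174207635/ 7072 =24633.43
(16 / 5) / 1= 16 / 5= 3.20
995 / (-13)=-995 / 13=-76.54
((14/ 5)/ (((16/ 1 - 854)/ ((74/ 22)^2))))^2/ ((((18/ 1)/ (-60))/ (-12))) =734671112/ 12851943005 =0.06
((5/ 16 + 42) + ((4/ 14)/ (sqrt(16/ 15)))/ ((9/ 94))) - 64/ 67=47 * sqrt(15)/ 63 + 44335/ 1072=44.25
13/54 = 0.24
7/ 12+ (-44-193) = -2837/ 12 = -236.42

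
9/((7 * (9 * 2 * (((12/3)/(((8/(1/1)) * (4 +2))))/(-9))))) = -54/7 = -7.71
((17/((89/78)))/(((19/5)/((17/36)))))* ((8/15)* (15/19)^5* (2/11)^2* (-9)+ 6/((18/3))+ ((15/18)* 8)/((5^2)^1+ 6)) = 610508022163195/282703497608862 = 2.16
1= 1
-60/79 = -0.76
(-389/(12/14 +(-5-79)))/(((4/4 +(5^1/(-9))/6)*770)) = 3501/522830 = 0.01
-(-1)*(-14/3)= -4.67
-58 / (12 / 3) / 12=-29 / 24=-1.21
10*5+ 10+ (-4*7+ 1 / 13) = 417 / 13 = 32.08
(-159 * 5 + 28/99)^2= 6190070329/9801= 631575.38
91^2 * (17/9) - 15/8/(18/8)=281539/18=15641.06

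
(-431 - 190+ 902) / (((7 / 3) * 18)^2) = 281 / 1764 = 0.16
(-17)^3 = -4913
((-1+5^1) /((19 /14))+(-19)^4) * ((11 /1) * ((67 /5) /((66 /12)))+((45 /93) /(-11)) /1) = 108095421 /31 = 3486949.06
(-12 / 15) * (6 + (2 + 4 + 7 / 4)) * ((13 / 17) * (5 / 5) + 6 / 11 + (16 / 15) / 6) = -12521 / 765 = -16.37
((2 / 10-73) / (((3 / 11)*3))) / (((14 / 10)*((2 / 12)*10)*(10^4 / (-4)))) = 143 / 9375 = 0.02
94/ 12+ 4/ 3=55/ 6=9.17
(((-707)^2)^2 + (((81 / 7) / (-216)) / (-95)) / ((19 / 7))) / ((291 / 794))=1432304496030837871 / 2101020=681718639532.63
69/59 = 1.17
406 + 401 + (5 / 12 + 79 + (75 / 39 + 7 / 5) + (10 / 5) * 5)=701797 / 780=899.74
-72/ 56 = -9/ 7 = -1.29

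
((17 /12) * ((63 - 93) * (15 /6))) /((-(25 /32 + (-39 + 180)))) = 3400 /4537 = 0.75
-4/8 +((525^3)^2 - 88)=41877988769531073/2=20938994384765536.50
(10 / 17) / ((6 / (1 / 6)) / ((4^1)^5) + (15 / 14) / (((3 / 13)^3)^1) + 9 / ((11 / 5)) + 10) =1774080 / 305540269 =0.01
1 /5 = 0.20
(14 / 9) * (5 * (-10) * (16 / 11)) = -11200 / 99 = -113.13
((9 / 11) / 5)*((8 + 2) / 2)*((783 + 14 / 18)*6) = 42324 / 11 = 3847.64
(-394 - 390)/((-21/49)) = 5488/3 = 1829.33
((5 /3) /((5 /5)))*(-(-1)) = 5 /3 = 1.67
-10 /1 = -10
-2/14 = -1/7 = -0.14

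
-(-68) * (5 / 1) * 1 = 340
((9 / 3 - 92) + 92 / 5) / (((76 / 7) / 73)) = -180383 / 380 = -474.69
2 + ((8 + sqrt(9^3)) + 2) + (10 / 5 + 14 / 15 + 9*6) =1439 / 15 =95.93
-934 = -934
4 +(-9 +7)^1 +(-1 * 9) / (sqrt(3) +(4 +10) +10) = 3 * sqrt(3) / 191 +310 / 191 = 1.65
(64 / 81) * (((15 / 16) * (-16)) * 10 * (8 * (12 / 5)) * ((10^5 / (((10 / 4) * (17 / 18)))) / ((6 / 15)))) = -4096000000 / 17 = -240941176.47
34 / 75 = 0.45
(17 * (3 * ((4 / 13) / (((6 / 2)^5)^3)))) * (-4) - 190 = -11813933702 / 62178597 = -190.00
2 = 2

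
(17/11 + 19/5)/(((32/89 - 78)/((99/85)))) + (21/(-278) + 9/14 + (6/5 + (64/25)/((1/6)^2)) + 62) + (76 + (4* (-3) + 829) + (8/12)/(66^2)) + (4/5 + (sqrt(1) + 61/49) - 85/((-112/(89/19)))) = 10483518748818021989/9932774595282000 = 1055.45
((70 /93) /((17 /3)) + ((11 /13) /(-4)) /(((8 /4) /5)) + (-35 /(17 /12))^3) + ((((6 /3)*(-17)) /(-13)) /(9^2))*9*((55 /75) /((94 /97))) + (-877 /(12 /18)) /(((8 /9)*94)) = -6068659490559791 /402006814560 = -15095.91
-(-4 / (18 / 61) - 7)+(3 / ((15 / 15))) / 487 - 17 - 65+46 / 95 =-25380362 / 416385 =-60.95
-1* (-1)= 1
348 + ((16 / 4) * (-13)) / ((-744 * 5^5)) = 202275013 / 581250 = 348.00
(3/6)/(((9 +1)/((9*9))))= 4.05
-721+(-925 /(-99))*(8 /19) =-717.07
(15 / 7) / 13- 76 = -6901 / 91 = -75.84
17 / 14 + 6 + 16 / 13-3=991 / 182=5.45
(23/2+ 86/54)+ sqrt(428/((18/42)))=707/54+ 2 * sqrt(2247)/3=44.69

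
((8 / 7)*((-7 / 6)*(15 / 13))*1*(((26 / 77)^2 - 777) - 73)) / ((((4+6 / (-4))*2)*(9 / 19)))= 42551336 / 77077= 552.06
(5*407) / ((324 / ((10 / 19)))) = 10175 / 3078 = 3.31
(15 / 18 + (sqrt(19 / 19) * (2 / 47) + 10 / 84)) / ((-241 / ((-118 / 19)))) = 115876 / 4519473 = 0.03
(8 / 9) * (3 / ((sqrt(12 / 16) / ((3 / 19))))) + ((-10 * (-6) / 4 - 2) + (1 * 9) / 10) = 16 * sqrt(3) / 57 + 139 / 10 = 14.39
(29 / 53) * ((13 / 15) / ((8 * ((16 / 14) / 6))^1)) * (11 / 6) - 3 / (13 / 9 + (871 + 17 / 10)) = 2270060917 / 4002882240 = 0.57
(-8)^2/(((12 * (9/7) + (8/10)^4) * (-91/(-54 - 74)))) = 1280000/225199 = 5.68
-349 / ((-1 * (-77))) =-349 / 77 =-4.53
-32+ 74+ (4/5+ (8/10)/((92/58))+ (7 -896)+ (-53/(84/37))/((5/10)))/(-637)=26746981/615342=43.47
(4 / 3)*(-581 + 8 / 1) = -764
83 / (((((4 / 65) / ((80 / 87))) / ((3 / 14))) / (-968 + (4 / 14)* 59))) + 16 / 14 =-359197476 / 1421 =-252777.96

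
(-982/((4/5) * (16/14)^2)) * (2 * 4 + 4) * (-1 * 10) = 1804425/16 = 112776.56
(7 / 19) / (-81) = -7 / 1539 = -0.00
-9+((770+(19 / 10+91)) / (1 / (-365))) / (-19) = 16567.76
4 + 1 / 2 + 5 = 9.50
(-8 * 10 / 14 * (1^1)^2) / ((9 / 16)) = -640 / 63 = -10.16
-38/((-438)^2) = -19/95922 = -0.00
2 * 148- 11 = 285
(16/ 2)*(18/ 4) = 36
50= 50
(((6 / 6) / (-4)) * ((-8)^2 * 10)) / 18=-80 / 9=-8.89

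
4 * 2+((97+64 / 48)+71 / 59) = 19034 / 177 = 107.54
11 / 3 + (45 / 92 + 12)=4459 / 276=16.16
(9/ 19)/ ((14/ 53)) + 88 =23885/ 266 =89.79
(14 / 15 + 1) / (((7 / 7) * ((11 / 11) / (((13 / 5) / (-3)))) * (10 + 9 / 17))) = -6409 / 40275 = -0.16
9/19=0.47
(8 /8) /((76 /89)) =89 /76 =1.17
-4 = -4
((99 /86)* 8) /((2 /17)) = 3366 /43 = 78.28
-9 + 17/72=-631/72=-8.76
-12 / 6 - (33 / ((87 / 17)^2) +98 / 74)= -427952 / 93351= -4.58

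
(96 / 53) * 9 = 864 / 53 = 16.30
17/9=1.89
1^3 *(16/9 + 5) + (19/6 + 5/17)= 3133/306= 10.24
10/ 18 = 5/ 9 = 0.56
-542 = -542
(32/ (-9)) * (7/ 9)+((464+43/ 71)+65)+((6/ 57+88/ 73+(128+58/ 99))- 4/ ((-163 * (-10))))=46963434957596/ 71510550705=656.73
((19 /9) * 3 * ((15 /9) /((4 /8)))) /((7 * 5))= 38 /63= 0.60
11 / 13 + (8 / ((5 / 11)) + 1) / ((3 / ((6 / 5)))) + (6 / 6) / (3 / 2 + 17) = 100291 / 12025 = 8.34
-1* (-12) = 12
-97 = -97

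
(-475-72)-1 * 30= -577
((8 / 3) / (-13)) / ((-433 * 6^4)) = 1 / 2735694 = 0.00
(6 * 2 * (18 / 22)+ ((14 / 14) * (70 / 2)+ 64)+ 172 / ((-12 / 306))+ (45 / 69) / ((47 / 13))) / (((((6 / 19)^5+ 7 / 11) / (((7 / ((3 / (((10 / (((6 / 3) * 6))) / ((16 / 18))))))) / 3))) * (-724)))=45911617189585 / 6816136208738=6.74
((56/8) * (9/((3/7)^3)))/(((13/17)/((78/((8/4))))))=40817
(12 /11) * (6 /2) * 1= 36 /11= 3.27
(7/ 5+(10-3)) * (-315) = -2646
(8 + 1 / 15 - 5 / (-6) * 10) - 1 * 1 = 77 / 5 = 15.40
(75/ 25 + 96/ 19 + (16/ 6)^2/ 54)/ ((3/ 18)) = 75574/ 1539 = 49.11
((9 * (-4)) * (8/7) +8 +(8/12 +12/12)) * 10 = -6610/21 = -314.76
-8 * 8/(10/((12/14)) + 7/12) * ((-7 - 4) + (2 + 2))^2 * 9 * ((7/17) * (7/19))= -112896/323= -349.52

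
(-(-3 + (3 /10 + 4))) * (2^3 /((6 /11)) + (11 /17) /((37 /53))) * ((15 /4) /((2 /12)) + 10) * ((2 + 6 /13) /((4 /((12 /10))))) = -306020 /629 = -486.52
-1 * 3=-3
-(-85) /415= 17 /83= 0.20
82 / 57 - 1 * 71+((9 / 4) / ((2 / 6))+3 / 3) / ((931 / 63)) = -110183 / 1596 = -69.04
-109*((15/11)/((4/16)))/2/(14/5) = -8175/77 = -106.17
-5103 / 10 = -510.30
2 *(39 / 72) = 13 / 12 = 1.08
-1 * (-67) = 67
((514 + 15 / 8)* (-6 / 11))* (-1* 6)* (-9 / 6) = -111429 / 44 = -2532.48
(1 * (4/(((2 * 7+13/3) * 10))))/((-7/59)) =-354/1925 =-0.18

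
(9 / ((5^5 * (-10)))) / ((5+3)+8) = -0.00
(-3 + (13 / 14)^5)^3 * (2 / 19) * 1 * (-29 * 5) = 277920479817482694155 / 1477896907799216128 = 188.05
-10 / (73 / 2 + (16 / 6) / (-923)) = -55380 / 202121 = -0.27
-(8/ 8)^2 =-1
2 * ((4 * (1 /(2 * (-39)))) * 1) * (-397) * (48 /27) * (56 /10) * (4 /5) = 2845696 /8775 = 324.30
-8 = -8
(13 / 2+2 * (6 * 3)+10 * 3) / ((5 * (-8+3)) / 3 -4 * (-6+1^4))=6.21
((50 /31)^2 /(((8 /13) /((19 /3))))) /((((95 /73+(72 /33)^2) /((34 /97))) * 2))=23181104375 /29946706986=0.77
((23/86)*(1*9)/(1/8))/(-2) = -414/43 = -9.63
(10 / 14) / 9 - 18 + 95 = 4856 / 63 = 77.08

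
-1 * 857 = -857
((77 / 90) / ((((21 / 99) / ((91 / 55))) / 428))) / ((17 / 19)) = 4070066 / 1275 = 3192.21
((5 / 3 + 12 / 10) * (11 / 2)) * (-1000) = -47300 / 3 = -15766.67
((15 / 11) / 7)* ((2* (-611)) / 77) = -18330 / 5929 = -3.09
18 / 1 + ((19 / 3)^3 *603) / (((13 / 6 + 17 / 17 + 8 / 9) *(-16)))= -1368147 / 584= -2342.72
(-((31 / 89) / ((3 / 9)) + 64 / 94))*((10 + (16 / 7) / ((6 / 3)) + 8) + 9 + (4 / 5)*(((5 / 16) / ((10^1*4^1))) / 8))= -1820393573 / 37479680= -48.57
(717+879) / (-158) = -798 / 79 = -10.10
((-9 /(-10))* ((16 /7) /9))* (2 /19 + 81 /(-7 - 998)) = 1256 /222775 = 0.01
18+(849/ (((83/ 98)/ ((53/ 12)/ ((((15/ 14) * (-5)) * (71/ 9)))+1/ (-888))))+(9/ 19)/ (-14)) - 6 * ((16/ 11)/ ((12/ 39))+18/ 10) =-4054021877869/ 31899398300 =-127.09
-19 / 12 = -1.58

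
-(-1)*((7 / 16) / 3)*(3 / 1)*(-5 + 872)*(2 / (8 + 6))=867 / 16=54.19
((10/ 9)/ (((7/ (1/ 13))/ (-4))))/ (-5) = 8/ 819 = 0.01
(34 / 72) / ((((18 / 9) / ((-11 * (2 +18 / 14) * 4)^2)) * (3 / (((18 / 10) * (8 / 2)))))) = 8705224 / 735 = 11843.84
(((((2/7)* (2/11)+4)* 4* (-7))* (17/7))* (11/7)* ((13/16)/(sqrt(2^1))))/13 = -663* sqrt(2)/49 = -19.14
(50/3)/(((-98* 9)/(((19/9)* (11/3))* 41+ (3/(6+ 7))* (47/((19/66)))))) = -59195125/8823087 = -6.71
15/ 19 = 0.79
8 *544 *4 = 17408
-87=-87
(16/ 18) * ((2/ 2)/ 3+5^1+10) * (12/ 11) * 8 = 11776/ 99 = 118.95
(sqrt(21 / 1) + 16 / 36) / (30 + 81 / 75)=100 / 6993 + 25 * sqrt(21) / 777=0.16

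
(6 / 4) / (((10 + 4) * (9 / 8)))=2 / 21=0.10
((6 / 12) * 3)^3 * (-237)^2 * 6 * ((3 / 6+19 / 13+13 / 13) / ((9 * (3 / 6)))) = 38925117 / 52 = 748559.94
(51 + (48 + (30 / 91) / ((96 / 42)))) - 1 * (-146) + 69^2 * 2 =1015783 / 104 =9767.14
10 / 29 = 0.34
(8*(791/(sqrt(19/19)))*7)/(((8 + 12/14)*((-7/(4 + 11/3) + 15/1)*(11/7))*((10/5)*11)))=6240199/607662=10.27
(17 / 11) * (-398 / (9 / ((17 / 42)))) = -57511 / 2079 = -27.66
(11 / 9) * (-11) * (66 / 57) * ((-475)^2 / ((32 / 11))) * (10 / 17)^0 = -173861875 / 144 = -1207374.13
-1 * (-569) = 569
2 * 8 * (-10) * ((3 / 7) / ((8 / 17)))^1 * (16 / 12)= -1360 / 7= -194.29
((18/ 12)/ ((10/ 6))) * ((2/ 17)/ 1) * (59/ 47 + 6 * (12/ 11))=36297/ 43945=0.83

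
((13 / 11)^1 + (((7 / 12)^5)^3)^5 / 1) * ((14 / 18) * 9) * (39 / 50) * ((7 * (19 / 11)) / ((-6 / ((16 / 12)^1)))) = -136593438940425540134104424555000770197827721679686715559712024190603136836183567596971 / 7878437376520517950432033982234919575112571440935462327180773867477076486504683929600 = -17.34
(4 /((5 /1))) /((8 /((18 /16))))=9 /80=0.11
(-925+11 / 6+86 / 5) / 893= -27179 / 26790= -1.01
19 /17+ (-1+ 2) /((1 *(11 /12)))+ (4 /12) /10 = 12577 /5610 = 2.24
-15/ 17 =-0.88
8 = 8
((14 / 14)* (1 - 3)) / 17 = -2 / 17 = -0.12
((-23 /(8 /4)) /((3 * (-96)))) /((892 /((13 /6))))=299 /3082752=0.00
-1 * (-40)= 40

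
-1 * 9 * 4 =-36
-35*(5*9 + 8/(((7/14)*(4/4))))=-2135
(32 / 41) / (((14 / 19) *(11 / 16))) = 4864 / 3157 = 1.54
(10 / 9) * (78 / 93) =260 / 279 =0.93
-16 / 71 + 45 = 3179 / 71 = 44.77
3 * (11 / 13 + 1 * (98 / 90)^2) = 53488 / 8775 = 6.10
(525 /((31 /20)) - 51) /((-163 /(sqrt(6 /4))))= -8919 * sqrt(6) /10106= -2.16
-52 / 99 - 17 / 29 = -3191 / 2871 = -1.11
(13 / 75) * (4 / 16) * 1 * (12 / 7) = 13 / 175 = 0.07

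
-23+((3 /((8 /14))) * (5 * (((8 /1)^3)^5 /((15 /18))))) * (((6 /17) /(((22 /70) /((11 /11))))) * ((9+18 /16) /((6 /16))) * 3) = 18852314330777513779 /187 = 100814515137847667.27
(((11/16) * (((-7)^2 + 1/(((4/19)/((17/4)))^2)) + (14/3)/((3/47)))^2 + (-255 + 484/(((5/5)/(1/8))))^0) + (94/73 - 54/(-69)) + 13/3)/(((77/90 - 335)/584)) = -137520308711379545/407968874496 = -337085.30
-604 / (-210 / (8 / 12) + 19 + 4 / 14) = 2114 / 1035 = 2.04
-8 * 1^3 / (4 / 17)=-34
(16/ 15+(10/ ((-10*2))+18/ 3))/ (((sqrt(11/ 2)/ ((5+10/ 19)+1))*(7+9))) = 6107*sqrt(22)/ 25080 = 1.14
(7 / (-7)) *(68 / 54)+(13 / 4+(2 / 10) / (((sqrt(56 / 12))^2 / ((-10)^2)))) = 4745 / 756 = 6.28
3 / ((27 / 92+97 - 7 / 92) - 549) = -69 / 10391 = -0.01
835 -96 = 739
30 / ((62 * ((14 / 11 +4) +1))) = 55 / 713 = 0.08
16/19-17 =-307/19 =-16.16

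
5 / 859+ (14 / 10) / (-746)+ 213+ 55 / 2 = 385295736 / 1602035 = 240.50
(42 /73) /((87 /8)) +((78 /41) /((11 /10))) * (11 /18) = 288986 /260391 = 1.11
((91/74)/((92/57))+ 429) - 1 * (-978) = 9584043/6808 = 1407.76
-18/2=-9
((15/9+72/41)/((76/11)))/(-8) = -4631/74784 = -0.06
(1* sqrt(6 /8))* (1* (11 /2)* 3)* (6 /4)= 99* sqrt(3) /8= 21.43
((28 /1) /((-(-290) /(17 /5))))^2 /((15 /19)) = 1076236 /7884375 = 0.14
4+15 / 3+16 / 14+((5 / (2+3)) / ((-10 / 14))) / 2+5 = 1011 / 70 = 14.44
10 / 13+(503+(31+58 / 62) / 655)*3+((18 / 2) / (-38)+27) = 3082783303 / 2006134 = 1536.68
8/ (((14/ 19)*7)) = 76/ 49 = 1.55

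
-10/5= -2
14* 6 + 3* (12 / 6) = 90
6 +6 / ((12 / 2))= 7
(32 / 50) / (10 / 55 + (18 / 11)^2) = 968 / 4325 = 0.22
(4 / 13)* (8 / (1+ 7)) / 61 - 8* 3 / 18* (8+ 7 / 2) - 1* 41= -134005 / 2379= -56.33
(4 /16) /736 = 1 /2944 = 0.00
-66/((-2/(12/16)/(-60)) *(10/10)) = -1485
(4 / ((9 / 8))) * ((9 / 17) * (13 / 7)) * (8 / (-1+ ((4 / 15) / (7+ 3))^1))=-249600 / 8687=-28.73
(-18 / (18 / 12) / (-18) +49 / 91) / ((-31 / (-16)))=0.62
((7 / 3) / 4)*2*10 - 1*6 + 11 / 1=50 / 3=16.67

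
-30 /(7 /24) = -720 /7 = -102.86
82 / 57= 1.44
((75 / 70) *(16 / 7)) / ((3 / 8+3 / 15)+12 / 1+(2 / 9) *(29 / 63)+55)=388800 / 10744447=0.04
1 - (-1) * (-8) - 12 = -19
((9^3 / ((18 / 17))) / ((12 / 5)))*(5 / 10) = 2295 / 16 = 143.44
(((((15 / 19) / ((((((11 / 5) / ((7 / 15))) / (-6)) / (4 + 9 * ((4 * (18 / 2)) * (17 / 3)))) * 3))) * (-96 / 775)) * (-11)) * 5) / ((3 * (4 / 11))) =-2266880 / 589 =-3848.69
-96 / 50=-48 / 25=-1.92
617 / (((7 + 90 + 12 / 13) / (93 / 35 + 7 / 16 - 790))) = -186031053 / 37520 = -4958.18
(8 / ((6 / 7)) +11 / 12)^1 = 41 / 4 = 10.25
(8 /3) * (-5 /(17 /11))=-440 /51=-8.63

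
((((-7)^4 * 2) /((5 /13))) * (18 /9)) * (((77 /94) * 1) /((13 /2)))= 739508 /235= 3146.84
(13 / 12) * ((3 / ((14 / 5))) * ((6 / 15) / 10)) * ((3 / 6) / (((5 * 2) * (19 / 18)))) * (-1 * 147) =-2457 / 7600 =-0.32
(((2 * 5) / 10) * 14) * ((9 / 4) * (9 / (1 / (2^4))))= 4536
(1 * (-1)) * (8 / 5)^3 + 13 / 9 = -2983 / 1125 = -2.65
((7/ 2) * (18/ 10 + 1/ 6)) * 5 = 413/ 12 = 34.42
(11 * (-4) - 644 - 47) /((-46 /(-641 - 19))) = -242550 /23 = -10545.65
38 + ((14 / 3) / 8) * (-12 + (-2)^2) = 100 / 3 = 33.33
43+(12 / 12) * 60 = 103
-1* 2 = -2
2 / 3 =0.67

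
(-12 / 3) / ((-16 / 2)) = 1 / 2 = 0.50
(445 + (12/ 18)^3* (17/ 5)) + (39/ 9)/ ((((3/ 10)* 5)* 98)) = 2950534/ 6615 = 446.04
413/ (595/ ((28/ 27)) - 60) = 1652/ 2055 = 0.80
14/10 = 7/5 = 1.40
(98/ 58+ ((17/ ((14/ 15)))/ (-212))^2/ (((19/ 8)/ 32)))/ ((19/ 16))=2170986736/ 1440963629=1.51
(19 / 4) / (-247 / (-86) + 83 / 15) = 12255 / 21686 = 0.57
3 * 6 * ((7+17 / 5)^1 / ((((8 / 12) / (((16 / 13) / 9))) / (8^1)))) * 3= 4608 / 5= 921.60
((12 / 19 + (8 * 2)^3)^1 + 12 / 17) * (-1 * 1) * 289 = -22498480 / 19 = -1184130.53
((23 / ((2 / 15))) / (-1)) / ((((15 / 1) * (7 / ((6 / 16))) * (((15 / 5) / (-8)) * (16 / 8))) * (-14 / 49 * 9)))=-23 / 72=-0.32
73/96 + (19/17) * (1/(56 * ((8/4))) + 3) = 47105/11424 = 4.12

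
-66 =-66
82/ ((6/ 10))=410/ 3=136.67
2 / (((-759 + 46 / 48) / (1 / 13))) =-48 / 236509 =-0.00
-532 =-532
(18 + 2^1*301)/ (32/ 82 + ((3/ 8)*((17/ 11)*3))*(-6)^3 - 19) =-69905/ 44441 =-1.57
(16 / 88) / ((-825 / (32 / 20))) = -16 / 45375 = -0.00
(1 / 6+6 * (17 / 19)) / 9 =631 / 1026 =0.62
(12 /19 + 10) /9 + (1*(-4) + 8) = 886 /171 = 5.18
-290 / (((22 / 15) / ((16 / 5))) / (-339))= 2359440 / 11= 214494.55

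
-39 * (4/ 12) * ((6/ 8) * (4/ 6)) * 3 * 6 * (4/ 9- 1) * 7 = 455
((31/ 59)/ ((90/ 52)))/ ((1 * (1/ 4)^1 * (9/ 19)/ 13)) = 796328/ 23895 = 33.33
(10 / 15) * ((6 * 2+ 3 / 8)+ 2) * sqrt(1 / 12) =115 * sqrt(3) / 72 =2.77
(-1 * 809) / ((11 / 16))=-12944 / 11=-1176.73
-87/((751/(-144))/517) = 6476976/751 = 8624.47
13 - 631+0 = -618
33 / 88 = 3 / 8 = 0.38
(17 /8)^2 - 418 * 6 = -2503.48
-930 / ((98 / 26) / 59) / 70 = -71331 / 343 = -207.96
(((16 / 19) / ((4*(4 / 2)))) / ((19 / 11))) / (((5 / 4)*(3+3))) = 0.01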